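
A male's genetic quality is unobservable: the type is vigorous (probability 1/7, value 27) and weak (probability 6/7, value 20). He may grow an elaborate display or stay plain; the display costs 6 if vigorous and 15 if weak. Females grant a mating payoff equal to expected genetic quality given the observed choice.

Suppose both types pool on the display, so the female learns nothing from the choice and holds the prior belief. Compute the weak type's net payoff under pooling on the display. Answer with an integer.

Pooled mating payoff = 1/7·27 + 6/7·20 = 21.
weak pays cost 15 for the display, so net payoff = 21 − 15 = 6.

6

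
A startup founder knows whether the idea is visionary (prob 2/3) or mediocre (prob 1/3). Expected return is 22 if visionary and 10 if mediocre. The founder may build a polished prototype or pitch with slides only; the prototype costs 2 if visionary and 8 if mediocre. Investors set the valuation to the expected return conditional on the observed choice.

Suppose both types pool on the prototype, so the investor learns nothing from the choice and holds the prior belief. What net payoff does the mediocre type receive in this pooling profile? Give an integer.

Pooled valuation = 2/3·22 + 1/3·10 = 18.
mediocre pays cost 8 for the prototype, so net payoff = 18 − 8 = 10.

10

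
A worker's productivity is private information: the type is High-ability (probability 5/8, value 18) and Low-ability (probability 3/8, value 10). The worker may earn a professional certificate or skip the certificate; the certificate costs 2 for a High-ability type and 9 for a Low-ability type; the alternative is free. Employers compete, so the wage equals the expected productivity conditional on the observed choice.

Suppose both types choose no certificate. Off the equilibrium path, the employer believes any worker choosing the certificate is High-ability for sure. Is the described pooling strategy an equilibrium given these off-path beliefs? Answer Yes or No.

No

On path, the employer holds the prior and pays 5/8·18 + 3/8·10 = 15. Off path (the certificate), believing High-ability, it pays 18.
High-ability: no certificate nets 15; the certificate nets 18 − 2 = 16. High-ability would deviate.
Low-ability: no certificate nets 15; the certificate nets 18 − 9 = 9. Low-ability stays.
A type deviates, so pooling fails.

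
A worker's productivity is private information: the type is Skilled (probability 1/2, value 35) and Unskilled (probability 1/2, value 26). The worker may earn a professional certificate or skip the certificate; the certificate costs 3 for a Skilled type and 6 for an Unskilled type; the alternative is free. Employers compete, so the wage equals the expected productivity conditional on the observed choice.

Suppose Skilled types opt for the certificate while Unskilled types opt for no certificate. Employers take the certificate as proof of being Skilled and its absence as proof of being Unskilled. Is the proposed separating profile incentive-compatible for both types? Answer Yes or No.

Under these beliefs, the certificate earns wage 35 and no certificate earns wage 26.
Skilled: the certificate nets 35 − 3 = 32; no certificate nets 26. Skilled prefers the certificate.
Unskilled: the certificate nets 35 − 6 = 29; no certificate nets 26. Unskilled would deviate to the certificate.
Unskilled has a profitable deviation, so the profile is not an equilibrium.

No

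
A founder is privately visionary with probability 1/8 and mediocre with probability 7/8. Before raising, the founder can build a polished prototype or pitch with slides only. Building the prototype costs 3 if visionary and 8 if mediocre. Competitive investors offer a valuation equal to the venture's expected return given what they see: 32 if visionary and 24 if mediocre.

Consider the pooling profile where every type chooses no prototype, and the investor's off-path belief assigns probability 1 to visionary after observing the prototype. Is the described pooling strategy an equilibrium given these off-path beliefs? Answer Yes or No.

On path, the investor holds the prior and pays 1/8·32 + 7/8·24 = 25. Off path (the prototype), believing visionary, it pays 32.
visionary: no prototype nets 25; the prototype nets 32 − 3 = 29. visionary would deviate.
mediocre: no prototype nets 25; the prototype nets 32 − 8 = 24. mediocre stays.
A type deviates, so pooling fails.

No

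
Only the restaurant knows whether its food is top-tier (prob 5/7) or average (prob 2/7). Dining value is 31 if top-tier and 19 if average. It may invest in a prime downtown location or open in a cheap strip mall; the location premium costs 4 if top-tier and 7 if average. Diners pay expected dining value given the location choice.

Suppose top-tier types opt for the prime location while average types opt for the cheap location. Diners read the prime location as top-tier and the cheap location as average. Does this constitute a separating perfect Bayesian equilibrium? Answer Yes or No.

Under these beliefs, the prime location earns price premium 31 and the cheap location earns price premium 19.
top-tier: the prime location nets 31 − 4 = 27; the cheap location nets 19. top-tier prefers the prime location.
average: the prime location nets 31 − 7 = 24; the cheap location nets 19. average would deviate to the prime location.
average has a profitable deviation, so the profile is not an equilibrium.

No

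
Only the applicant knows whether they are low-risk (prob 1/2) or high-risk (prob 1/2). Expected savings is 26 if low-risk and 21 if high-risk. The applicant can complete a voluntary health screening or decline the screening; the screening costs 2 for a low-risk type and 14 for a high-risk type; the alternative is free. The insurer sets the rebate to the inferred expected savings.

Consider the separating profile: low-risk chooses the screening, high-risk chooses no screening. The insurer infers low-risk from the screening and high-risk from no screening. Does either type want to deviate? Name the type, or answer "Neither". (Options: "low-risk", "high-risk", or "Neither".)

The screening pays 26; no screening pays 21.
low-risk: assigned the screening, nets 26 − 2 = 24; deviating to no screening nets 21.
high-risk: assigned no screening, nets 21; deviating to the screening nets 26 − 14 = 12.
Both types strictly prefer their assigned action; no profitable deviation.

Neither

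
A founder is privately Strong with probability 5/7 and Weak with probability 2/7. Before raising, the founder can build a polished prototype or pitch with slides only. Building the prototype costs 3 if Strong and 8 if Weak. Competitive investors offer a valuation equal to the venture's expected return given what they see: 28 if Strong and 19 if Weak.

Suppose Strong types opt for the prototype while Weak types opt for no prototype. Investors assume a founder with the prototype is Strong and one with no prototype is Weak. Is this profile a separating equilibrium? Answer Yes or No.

No

Under these beliefs, the prototype earns valuation 28 and no prototype earns valuation 19.
Strong: the prototype nets 28 − 3 = 25; no prototype nets 19. Strong prefers the prototype.
Weak: the prototype nets 28 − 8 = 20; no prototype nets 19. Weak would deviate to the prototype.
Weak has a profitable deviation, so the profile is not an equilibrium.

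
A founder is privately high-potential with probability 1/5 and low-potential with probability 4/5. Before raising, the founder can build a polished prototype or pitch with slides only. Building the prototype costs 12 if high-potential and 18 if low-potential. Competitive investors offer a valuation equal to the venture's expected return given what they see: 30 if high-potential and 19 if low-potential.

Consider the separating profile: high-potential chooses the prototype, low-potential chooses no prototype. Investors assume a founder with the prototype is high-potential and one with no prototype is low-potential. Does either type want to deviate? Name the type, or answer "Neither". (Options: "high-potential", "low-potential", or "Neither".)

The prototype pays 30; no prototype pays 19.
high-potential: assigned the prototype, nets 30 − 12 = 18; deviating to no prototype nets 19.
low-potential: assigned no prototype, nets 19; deviating to the prototype nets 30 − 18 = 12.
The high-potential type gains 1 by deviating.

high-potential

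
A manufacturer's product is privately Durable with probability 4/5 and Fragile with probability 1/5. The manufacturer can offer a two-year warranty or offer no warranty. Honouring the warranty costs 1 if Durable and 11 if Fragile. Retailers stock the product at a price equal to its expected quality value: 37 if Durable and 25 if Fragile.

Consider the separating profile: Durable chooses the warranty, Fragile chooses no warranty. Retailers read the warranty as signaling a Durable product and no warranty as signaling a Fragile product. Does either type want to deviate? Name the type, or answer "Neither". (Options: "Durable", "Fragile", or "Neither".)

The warranty pays 37; no warranty pays 25.
Durable: assigned the warranty, nets 37 − 1 = 36; deviating to no warranty nets 25.
Fragile: assigned no warranty, nets 25; deviating to the warranty nets 37 − 11 = 26.
The Fragile type gains 1 by deviating.

Fragile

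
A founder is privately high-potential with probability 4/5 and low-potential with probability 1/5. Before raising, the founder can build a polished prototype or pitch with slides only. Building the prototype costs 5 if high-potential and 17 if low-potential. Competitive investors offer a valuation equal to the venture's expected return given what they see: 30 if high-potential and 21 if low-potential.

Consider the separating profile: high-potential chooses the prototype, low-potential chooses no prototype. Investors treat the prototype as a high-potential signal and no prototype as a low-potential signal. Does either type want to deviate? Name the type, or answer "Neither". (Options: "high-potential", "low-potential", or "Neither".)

The prototype pays 30; no prototype pays 21.
high-potential: assigned the prototype, nets 30 − 5 = 25; deviating to no prototype nets 21.
low-potential: assigned no prototype, nets 21; deviating to the prototype nets 30 − 17 = 13.
Both types strictly prefer their assigned action; no profitable deviation.

Neither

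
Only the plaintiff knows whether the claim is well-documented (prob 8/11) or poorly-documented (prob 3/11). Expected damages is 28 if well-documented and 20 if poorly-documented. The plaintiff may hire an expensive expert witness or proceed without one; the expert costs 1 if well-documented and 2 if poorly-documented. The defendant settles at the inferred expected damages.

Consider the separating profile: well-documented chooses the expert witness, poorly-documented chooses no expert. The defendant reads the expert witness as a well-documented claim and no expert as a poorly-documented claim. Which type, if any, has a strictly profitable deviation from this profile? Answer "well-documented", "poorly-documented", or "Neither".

poorly-documented

The expert witness pays 28; no expert pays 20.
well-documented: assigned the expert witness, nets 28 − 1 = 27; deviating to no expert nets 20.
poorly-documented: assigned no expert, nets 20; deviating to the expert witness nets 28 − 2 = 26.
The poorly-documented type gains 6 by deviating.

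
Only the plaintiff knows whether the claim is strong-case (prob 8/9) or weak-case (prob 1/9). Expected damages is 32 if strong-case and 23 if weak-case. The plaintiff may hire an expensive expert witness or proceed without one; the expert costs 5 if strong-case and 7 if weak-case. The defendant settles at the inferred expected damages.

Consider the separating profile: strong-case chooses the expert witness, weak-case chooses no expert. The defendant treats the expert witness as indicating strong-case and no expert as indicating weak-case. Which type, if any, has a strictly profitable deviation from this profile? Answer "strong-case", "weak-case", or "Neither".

weak-case

The expert witness pays 32; no expert pays 23.
strong-case: assigned the expert witness, nets 32 − 5 = 27; deviating to no expert nets 23.
weak-case: assigned no expert, nets 23; deviating to the expert witness nets 32 − 7 = 25.
The weak-case type gains 2 by deviating.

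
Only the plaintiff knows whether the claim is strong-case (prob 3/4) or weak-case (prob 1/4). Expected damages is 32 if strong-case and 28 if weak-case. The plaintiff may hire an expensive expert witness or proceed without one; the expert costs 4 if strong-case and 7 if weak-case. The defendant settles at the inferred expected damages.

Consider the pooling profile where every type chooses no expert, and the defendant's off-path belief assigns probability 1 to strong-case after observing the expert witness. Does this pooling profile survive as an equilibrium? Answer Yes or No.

On path, the defendant holds the prior and pays 3/4·32 + 1/4·28 = 31. Off path (the expert witness), believing strong-case, it pays 32.
strong-case: no expert nets 31; the expert witness nets 32 − 4 = 28. strong-case stays.
weak-case: no expert nets 31; the expert witness nets 32 − 7 = 25. weak-case stays.
No type deviates, so pooling is sustained.

Yes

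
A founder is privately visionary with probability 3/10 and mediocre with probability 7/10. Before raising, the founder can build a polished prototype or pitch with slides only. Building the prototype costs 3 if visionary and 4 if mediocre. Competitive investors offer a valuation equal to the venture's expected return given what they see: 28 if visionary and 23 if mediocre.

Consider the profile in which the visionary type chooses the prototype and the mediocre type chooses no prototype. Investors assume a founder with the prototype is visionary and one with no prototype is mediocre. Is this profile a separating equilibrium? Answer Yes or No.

No

Under these beliefs, the prototype earns valuation 28 and no prototype earns valuation 23.
visionary: the prototype nets 28 − 3 = 25; no prototype nets 23. visionary prefers the prototype.
mediocre: the prototype nets 28 − 4 = 24; no prototype nets 23. mediocre would deviate to the prototype.
mediocre has a profitable deviation, so the profile is not an equilibrium.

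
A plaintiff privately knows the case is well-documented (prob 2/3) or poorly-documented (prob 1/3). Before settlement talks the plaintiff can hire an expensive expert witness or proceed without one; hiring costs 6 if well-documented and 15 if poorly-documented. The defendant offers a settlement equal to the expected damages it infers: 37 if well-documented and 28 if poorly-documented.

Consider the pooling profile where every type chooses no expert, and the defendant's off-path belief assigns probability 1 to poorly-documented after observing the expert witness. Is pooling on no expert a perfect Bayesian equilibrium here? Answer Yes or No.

Yes

On path, the defendant holds the prior and pays 2/3·37 + 1/3·28 = 34. Off path (the expert witness), believing poorly-documented, it pays 28.
well-documented: no expert nets 34; the expert witness nets 28 − 6 = 22. well-documented stays.
poorly-documented: no expert nets 34; the expert witness nets 28 − 15 = 13. poorly-documented stays.
No type deviates, so pooling is sustained.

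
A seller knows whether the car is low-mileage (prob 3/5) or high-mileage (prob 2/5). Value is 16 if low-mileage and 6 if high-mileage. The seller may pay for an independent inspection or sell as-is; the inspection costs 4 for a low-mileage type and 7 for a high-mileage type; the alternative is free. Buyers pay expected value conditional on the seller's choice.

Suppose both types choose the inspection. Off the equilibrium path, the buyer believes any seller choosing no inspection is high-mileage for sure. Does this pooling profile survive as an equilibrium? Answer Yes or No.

On path, the buyer holds the prior and pays 3/5·16 + 2/5·6 = 12. Off path (no inspection), believing high-mileage, it pays 6.
low-mileage: the inspection nets 12 − 4 = 8; no inspection nets 6. low-mileage stays.
high-mileage: the inspection nets 12 − 7 = 5; no inspection nets 6. high-mileage would deviate.
A type deviates, so pooling fails.

No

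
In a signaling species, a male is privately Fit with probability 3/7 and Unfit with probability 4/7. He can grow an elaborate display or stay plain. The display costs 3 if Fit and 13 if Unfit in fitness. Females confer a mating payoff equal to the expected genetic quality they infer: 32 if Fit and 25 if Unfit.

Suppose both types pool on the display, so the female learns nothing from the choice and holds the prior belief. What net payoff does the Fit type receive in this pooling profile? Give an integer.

25

Pooled mating payoff = 3/7·32 + 4/7·25 = 28.
Fit pays cost 3 for the display, so net payoff = 28 − 3 = 25.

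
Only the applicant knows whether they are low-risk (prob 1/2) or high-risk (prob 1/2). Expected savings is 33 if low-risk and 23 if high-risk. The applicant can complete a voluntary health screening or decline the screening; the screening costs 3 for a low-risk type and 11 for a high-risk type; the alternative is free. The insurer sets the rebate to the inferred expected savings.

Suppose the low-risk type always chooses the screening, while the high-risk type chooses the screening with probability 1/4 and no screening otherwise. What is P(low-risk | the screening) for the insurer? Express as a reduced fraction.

4/5

P(the screening) = (1/2)·1 + (1/2)·(1/4) = 5/8.
By Bayes' rule, P(low-risk | the screening) = (1/2) / (5/8) = 4/5.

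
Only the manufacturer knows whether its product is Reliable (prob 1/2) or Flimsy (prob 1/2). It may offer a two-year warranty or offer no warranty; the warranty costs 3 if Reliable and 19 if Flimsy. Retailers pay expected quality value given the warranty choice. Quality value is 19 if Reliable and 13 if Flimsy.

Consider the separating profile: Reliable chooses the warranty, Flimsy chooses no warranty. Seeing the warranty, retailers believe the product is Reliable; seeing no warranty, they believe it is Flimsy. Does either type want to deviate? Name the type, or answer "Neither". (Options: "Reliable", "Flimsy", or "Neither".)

Neither

The warranty pays 19; no warranty pays 13.
Reliable: assigned the warranty, nets 19 − 3 = 16; deviating to no warranty nets 13.
Flimsy: assigned no warranty, nets 13; deviating to the warranty nets 19 − 19 = 0.
Both types strictly prefer their assigned action; no profitable deviation.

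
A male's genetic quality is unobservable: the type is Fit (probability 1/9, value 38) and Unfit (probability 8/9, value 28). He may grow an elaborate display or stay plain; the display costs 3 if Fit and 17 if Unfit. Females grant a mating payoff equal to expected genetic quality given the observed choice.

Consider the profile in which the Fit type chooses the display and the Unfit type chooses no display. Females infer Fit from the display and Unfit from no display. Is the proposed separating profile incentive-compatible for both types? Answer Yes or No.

Under these beliefs, the display earns mating payoff 38 and no display earns mating payoff 28.
Fit: the display nets 38 − 3 = 35; no display nets 28. Fit prefers the display.
Unfit: the display nets 38 − 17 = 21; no display nets 28. Unfit prefers no display.
Neither type deviates, so the separating profile is an equilibrium.

Yes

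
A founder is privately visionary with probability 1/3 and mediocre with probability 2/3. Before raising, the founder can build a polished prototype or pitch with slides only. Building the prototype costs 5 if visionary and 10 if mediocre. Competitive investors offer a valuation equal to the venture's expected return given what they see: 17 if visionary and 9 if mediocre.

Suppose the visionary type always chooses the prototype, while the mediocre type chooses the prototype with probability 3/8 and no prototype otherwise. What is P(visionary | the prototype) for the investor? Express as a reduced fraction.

P(the prototype) = (1/3)·1 + (2/3)·(3/8) = 7/12.
By Bayes' rule, P(visionary | the prototype) = (1/3) / (7/12) = 4/7.

4/7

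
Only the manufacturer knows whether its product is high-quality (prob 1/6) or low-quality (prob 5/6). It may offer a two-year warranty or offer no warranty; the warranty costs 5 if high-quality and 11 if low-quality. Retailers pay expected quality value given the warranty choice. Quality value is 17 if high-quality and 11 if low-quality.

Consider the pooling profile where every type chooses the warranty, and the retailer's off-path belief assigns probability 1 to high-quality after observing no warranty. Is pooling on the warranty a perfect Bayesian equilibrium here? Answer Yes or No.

No

On path, the retailer holds the prior and pays 1/6·17 + 5/6·11 = 12. Off path (no warranty), believing high-quality, it pays 17.
high-quality: the warranty nets 12 − 5 = 7; no warranty nets 17. high-quality would deviate.
low-quality: the warranty nets 12 − 11 = 1; no warranty nets 17. low-quality would deviate.
A type deviates, so pooling fails.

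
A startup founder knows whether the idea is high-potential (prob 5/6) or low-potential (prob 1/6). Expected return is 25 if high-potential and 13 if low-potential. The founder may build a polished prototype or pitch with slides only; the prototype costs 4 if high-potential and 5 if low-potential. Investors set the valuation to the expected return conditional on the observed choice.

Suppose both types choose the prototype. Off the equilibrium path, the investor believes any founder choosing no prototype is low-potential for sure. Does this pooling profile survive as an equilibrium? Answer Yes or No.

Yes

On path, the investor holds the prior and pays 5/6·25 + 1/6·13 = 23. Off path (no prototype), believing low-potential, it pays 13.
high-potential: the prototype nets 23 − 4 = 19; no prototype nets 13. high-potential stays.
low-potential: the prototype nets 23 − 5 = 18; no prototype nets 13. low-potential stays.
No type deviates, so pooling is sustained.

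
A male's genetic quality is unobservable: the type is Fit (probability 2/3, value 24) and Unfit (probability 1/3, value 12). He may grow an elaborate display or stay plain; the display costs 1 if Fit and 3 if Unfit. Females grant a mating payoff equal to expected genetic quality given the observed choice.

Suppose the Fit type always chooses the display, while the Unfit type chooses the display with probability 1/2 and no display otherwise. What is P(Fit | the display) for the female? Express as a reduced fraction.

4/5

P(the display) = (2/3)·1 + (1/3)·(1/2) = 5/6.
By Bayes' rule, P(Fit | the display) = (2/3) / (5/6) = 4/5.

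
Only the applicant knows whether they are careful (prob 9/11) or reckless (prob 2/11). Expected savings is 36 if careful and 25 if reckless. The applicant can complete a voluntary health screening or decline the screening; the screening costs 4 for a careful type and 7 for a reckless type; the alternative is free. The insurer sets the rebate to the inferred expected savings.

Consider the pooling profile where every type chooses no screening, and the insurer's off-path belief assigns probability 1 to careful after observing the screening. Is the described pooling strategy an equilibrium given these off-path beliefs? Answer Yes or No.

On path, the insurer holds the prior and pays 9/11·36 + 2/11·25 = 34. Off path (the screening), believing careful, it pays 36.
careful: no screening nets 34; the screening nets 36 − 4 = 32. careful stays.
reckless: no screening nets 34; the screening nets 36 − 7 = 29. reckless stays.
No type deviates, so pooling is sustained.

Yes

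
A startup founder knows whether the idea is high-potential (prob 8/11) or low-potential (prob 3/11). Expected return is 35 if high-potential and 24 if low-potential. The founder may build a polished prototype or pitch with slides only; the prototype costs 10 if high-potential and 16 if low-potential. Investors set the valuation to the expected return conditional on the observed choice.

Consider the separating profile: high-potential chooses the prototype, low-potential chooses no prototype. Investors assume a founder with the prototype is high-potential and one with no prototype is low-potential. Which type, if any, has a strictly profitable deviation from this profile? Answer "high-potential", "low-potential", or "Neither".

Neither

The prototype pays 35; no prototype pays 24.
high-potential: assigned the prototype, nets 35 − 10 = 25; deviating to no prototype nets 24.
low-potential: assigned no prototype, nets 24; deviating to the prototype nets 35 − 16 = 19.
Both types strictly prefer their assigned action; no profitable deviation.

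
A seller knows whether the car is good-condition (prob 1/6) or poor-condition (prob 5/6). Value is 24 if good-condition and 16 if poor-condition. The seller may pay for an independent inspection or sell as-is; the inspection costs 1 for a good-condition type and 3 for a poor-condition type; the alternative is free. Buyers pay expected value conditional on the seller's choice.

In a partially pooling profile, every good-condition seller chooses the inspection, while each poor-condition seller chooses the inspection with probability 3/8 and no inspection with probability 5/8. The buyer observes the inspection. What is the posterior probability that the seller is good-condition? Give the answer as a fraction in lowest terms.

8/23

P(the inspection) = (1/6)·1 + (5/6)·(3/8) = 23/48.
By Bayes' rule, P(good-condition | the inspection) = (1/6) / (23/48) = 8/23.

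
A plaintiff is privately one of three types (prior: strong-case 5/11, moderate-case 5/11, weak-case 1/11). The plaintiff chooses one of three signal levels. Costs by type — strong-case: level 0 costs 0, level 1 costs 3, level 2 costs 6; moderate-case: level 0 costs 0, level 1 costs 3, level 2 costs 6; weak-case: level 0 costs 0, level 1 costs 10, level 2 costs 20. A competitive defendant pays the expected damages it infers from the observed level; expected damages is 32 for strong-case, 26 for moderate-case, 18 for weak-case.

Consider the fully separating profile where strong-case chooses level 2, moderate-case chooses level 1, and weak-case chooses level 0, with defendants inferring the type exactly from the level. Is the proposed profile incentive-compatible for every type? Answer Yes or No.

Separating settlements: level 2 → 32, level 1 → 26, level 0 → 18.
strong-case (assigned level 2): level 0: 18 − 0 = 18; level 1: 26 − 3 = 23; level 2: 32 − 6 = 26. strong-case stays.
moderate-case (assigned level 1): level 0: 18 − 0 = 18; level 1: 26 − 3 = 23; level 2: 32 − 6 = 26. moderate-case prefers level 2.
weak-case (assigned level 0): level 0: 18 − 0 = 18; level 1: 26 − 10 = 16; level 2: 32 − 20 = 12. weak-case stays.
At least one type deviates; the separating profile fails.

No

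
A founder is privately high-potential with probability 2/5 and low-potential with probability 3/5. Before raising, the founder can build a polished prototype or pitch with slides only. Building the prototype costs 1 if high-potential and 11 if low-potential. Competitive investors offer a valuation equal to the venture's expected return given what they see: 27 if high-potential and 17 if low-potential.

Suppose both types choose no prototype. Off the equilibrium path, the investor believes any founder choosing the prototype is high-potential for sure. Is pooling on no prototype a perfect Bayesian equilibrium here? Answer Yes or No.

No

On path, the investor holds the prior and pays 2/5·27 + 3/5·17 = 21. Off path (the prototype), believing high-potential, it pays 27.
high-potential: no prototype nets 21; the prototype nets 27 − 1 = 26. high-potential would deviate.
low-potential: no prototype nets 21; the prototype nets 27 − 11 = 16. low-potential stays.
A type deviates, so pooling fails.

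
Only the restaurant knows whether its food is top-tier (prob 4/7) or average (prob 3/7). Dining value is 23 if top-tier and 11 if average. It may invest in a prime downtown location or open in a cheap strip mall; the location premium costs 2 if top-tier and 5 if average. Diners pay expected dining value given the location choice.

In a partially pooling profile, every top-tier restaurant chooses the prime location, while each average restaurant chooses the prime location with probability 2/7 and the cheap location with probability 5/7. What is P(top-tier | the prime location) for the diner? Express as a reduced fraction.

14/17

P(the prime location) = (4/7)·1 + (3/7)·(2/7) = 34/49.
By Bayes' rule, P(top-tier | the prime location) = (4/7) / (34/49) = 14/17.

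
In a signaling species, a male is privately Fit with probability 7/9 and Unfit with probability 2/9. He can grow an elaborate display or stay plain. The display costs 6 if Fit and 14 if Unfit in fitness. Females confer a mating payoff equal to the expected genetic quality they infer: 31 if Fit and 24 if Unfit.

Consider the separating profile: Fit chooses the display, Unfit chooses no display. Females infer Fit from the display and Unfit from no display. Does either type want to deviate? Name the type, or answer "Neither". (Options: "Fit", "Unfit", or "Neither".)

The display pays 31; no display pays 24.
Fit: assigned the display, nets 31 − 6 = 25; deviating to no display nets 24.
Unfit: assigned no display, nets 24; deviating to the display nets 31 − 14 = 17.
Both types strictly prefer their assigned action; no profitable deviation.

Neither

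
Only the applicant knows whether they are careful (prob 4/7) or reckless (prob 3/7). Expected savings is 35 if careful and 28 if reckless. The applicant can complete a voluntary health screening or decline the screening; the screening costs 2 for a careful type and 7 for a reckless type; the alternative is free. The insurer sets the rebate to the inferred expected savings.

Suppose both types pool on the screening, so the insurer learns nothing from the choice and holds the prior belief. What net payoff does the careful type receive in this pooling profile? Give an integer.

Pooled rebate = 4/7·35 + 3/7·28 = 32.
careful pays cost 2 for the screening, so net payoff = 32 − 2 = 30.

30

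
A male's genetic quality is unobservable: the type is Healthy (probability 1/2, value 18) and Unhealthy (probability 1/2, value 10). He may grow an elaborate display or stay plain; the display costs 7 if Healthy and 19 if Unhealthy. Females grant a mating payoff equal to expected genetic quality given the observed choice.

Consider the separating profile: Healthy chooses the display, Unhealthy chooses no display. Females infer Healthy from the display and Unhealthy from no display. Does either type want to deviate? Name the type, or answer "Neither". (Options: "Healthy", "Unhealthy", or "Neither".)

Neither

The display pays 18; no display pays 10.
Healthy: assigned the display, nets 18 − 7 = 11; deviating to no display nets 10.
Unhealthy: assigned no display, nets 10; deviating to the display nets 18 − 19 = -1.
Both types strictly prefer their assigned action; no profitable deviation.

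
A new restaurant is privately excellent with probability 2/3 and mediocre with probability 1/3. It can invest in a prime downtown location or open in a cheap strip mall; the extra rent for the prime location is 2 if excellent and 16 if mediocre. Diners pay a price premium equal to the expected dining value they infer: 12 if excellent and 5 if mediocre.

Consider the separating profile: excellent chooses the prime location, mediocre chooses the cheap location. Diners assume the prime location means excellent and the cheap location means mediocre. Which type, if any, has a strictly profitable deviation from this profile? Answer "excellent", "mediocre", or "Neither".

Neither

The prime location pays 12; the cheap location pays 5.
excellent: assigned the prime location, nets 12 − 2 = 10; deviating to the cheap location nets 5.
mediocre: assigned the cheap location, nets 5; deviating to the prime location nets 12 − 16 = -4.
Both types strictly prefer their assigned action; no profitable deviation.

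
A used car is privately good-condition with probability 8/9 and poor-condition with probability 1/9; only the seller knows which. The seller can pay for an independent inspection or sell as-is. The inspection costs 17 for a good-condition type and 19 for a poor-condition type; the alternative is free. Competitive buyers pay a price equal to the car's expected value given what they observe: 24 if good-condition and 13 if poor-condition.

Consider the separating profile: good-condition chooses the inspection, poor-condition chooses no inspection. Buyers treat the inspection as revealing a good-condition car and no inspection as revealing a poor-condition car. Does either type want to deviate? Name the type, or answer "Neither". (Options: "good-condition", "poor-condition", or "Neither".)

good-condition

The inspection pays 24; no inspection pays 13.
good-condition: assigned the inspection, nets 24 − 17 = 7; deviating to no inspection nets 13.
poor-condition: assigned no inspection, nets 13; deviating to the inspection nets 24 − 19 = 5.
The good-condition type gains 6 by deviating.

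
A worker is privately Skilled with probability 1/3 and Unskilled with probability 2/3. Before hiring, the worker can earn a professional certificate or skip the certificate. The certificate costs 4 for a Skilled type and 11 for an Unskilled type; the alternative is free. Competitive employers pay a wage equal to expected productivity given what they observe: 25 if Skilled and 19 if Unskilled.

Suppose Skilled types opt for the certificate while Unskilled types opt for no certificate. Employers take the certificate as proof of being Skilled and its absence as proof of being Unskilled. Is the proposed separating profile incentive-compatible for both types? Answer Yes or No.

Yes

Under these beliefs, the certificate earns wage 25 and no certificate earns wage 19.
Skilled: the certificate nets 25 − 4 = 21; no certificate nets 19. Skilled prefers the certificate.
Unskilled: the certificate nets 25 − 11 = 14; no certificate nets 19. Unskilled prefers no certificate.
Neither type deviates, so the separating profile is an equilibrium.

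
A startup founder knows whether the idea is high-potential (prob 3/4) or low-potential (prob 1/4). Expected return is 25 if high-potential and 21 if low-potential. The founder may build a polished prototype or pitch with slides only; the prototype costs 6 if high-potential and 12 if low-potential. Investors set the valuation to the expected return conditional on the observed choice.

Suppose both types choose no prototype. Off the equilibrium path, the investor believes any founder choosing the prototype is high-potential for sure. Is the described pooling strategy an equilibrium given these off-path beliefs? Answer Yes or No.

On path, the investor holds the prior and pays 3/4·25 + 1/4·21 = 24. Off path (the prototype), believing high-potential, it pays 25.
high-potential: no prototype nets 24; the prototype nets 25 − 6 = 19. high-potential stays.
low-potential: no prototype nets 24; the prototype nets 25 − 12 = 13. low-potential stays.
No type deviates, so pooling is sustained.

Yes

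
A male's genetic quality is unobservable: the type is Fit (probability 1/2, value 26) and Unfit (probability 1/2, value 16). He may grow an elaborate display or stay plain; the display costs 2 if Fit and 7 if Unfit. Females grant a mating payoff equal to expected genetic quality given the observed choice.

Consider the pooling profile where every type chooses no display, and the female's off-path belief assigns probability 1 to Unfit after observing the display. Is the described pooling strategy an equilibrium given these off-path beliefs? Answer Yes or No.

On path, the female holds the prior and pays 1/2·26 + 1/2·16 = 21. Off path (the display), believing Unfit, it pays 16.
Fit: no display nets 21; the display nets 16 − 2 = 14. Fit stays.
Unfit: no display nets 21; the display nets 16 − 7 = 9. Unfit stays.
No type deviates, so pooling is sustained.

Yes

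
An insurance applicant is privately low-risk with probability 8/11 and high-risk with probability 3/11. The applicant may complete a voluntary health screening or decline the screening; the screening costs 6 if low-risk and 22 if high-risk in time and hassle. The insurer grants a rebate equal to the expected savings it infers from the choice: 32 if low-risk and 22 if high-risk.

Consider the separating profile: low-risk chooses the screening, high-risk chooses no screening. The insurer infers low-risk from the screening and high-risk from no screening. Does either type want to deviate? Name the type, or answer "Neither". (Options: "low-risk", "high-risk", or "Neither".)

Neither

The screening pays 32; no screening pays 22.
low-risk: assigned the screening, nets 32 − 6 = 26; deviating to no screening nets 22.
high-risk: assigned no screening, nets 22; deviating to the screening nets 32 − 22 = 10.
Both types strictly prefer their assigned action; no profitable deviation.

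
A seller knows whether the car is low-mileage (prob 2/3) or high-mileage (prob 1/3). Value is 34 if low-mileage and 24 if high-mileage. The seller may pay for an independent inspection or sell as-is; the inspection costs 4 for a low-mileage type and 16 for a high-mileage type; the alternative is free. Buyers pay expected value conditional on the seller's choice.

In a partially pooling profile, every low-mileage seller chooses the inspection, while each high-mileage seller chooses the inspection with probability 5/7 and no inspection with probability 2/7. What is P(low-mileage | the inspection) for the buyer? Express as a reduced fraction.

14/19

P(the inspection) = (2/3)·1 + (1/3)·(5/7) = 19/21.
By Bayes' rule, P(low-mileage | the inspection) = (2/3) / (19/21) = 14/19.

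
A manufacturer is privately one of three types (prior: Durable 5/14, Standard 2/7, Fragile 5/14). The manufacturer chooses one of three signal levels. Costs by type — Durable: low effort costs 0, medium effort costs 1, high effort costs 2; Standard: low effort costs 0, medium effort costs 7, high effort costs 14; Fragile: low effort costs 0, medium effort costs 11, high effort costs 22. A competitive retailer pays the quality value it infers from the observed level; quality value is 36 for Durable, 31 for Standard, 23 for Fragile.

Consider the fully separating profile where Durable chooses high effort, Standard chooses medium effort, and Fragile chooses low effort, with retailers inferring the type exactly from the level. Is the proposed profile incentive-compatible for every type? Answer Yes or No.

Separating prices: high effort → 36, medium effort → 31, low effort → 23.
Durable (assigned high effort): low effort: 23 − 0 = 23; medium effort: 31 − 1 = 30; high effort: 36 − 2 = 34. Durable stays.
Standard (assigned medium effort): low effort: 23 − 0 = 23; medium effort: 31 − 7 = 24; high effort: 36 − 14 = 22. Standard stays.
Fragile (assigned low effort): low effort: 23 − 0 = 23; medium effort: 31 − 11 = 20; high effort: 36 − 22 = 14. Fragile stays.
Every type prefers its assigned level; separation holds.

Yes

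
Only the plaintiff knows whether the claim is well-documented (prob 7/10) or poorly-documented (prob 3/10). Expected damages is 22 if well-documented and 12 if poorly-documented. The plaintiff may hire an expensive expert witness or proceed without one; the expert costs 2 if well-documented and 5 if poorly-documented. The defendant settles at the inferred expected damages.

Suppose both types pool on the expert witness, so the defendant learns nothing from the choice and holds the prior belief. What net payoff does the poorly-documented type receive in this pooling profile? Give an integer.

Pooled settlement = 7/10·22 + 3/10·12 = 19.
poorly-documented pays cost 5 for the expert witness, so net payoff = 19 − 5 = 14.

14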